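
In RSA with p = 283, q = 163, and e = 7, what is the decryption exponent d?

φ(n) = (p−1)(q−1) = 282·162 = 45684.
Need d with 7·d ≡ 1 (mod 45684). Apply the extended Euclidean algorithm:
45684 = 6526·7 + 2
7 = 3·2 + 1
2 = 2·1 + 0
Back-substitute:
1 = 7 − 3·2
1 = −3·45684 + 19579·7
So 7·19579 ≡ 1 (mod 45684), hence d = 19579.

19579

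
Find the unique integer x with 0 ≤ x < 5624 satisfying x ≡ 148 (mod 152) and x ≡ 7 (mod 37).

Write x = 148 + 152·k. Then 152·k ≡ 7 − 148 ≡ 7 (mod 37).
Need 152⁻¹ mod 37. Extended Euclid on (37, 4):
37 = 9×4 + 1
4 = 4×1 + 0
Back-substitute:
1 = 37 − 9·4
152⁻¹ ≡ 28 (mod 37), so k ≡ 28·7 ≡ 11 (mod 37).
x = 148 + 152·11 = 1820.

1820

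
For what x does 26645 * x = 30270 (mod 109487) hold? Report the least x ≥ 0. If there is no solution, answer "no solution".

First find gcd(26645, 109487):
109487 = 4×26645 + 2907
26645 = 9×2907 + 482
2907 = 6×482 + 15
482 = 32×15 + 2
15 = 7×2 + 1
2 = 2×1 + 0
gcd = 1, so a unique solution mod 109487 exists.
Back-substitute for the Bézout coefficients:
1 = 15 − 7·2
1 = −7·482 + 225·15
1 = 225·2907 − 1357·482
1 = −1357·26645 + 12438·2907
1 = 12438·109487 − 51109·26645
So 26645·(-51109) ≡ 1 (mod 109487), giving 26645⁻¹ ≡ 58378.
x ≡ 26645⁻¹·30270 ≡ 58378·30270 ≡ 91367 (mod 109487).

91367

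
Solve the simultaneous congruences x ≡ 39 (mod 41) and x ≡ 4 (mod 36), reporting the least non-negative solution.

Write x = 39 + 41·k. Then 41·k ≡ 4 − 39 ≡ 1 (mod 36).
Need 41⁻¹ mod 36. Extended Euclid on (36, 5):
36 = 7*5 + 1
5 = 5*1 + 0
Back-substitute:
1 = 36 − 7·5
41⁻¹ ≡ 29 (mod 36), so k ≡ 29·1 ≡ 29 (mod 36).
x = 39 + 41·29 = 1228.

1228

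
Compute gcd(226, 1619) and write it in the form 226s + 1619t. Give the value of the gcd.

1

Euclidean algorithm:
1619 = 7*226 + 37
226 = 6*37 + 4
37 = 9*4 + 1
4 = 4*1 + 0
gcd(226, 1619) = 1.
Express as a combination:
1 = 37 − 9·4
1 = −9·226 + 55·37
1 = 55·1619 − 394·226
So 1 = (55)·1619 + (-394)·226.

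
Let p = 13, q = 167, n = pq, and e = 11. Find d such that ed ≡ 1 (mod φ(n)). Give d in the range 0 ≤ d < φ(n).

1811

φ(n) = (p−1)(q−1) = 12·166 = 1992.
Need d with 11·d ≡ 1 (mod 1992). Apply the extended Euclidean algorithm:
1992 = 181·11 + 1
11 = 11·1 + 0
Back-substitute:
1 = 1992 − 181·11
So 11·(-181) ≡ 1 (mod 1992), hence d ≡ -181 ≡ 1811 (mod 1992).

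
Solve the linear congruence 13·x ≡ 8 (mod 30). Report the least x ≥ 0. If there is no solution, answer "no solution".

26

First find gcd(13, 30):
30 = 2*13 + 4
13 = 3*4 + 1
4 = 4*1 + 0
gcd = 1, so a unique solution mod 30 exists.
Back-substitute for the Bézout coefficients:
1 = 13 − 3·4
1 = −3·30 + 7·13
So 13·(7) ≡ 1 (mod 30), giving 13⁻¹ ≡ 7.
x ≡ 13⁻¹·8 ≡ 7·8 ≡ 26 (mod 30).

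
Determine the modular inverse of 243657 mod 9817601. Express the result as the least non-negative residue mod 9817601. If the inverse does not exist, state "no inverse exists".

Run Euclid on (9817601, 243657):
9817601 = 40*243657 + 71321
243657 = 3*71321 + 29694
71321 = 2*29694 + 11933
29694 = 2*11933 + 5828
11933 = 2*5828 + 277
5828 = 21*277 + 11
277 = 25*11 + 2
11 = 5*2 + 1
2 = 2*1 + 0
Since gcd(243657, 9817601) = 1, back-substitute to write 1 as a combination:
1 = 11 − 5·2
1 = −5·277 + 126·11
1 = 126·5828 − 2651·277
1 = −2651·11933 + 5428·5828
1 = 5428·29694 − 13507·11933
1 = −13507·71321 + 32442·29694
1 = 32442·243657 − 110833·71321
1 = −110833·9817601 + 4465762·243657
So 243657·4465762 ≡ 1 (mod 9817601).

4465762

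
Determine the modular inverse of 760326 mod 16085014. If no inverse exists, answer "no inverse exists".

Euclidean algorithm on 16085014, 760326:
16085014 = 21·760326 + 118168
760326 = 6·118168 + 51318
118168 = 2·51318 + 15532
51318 = 3·15532 + 4722
15532 = 3·4722 + 1366
4722 = 3·1366 + 624
1366 = 2·624 + 118
624 = 5·118 + 34
118 = 3·34 + 16
34 = 2·16 + 2
16 = 8·2 + 0
Since gcd = 2 > 1, 760326 is not a unit mod 16085014.

no inverse exists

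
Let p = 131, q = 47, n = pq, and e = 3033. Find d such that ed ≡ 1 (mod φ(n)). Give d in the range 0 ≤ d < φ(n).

φ(n) = (p−1)(q−1) = 130·46 = 5980.
Need d with 3033·d ≡ 1 (mod 5980). Apply the extended Euclidean algorithm:
5980 = 1×3033 + 2947
3033 = 1×2947 + 86
2947 = 34×86 + 23
86 = 3×23 + 17
23 = 1×17 + 6
17 = 2×6 + 5
6 = 1×5 + 1
5 = 5×1 + 0
Back-substitute:
1 = 6 − 5
1 = −17 + 3·6
1 = 3·23 − 4·17
1 = −4·86 + 15·23
1 = 15·2947 − 514·86
1 = −514·3033 + 529·2947
1 = 529·5980 − 1043·3033
So 3033·(-1043) ≡ 1 (mod 5980), hence d ≡ -1043 ≡ 4937 (mod 5980).

4937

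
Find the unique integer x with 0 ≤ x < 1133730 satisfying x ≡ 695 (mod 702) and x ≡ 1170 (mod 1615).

Write x = 695 + 702·k. Then 702·k ≡ 1170 − 695 ≡ 475 (mod 1615).
Need 702⁻¹ mod 1615. Extended Euclid on (1615, 702):
1615 = 2×702 + 211
702 = 3×211 + 69
211 = 3×69 + 4
69 = 17×4 + 1
4 = 4×1 + 0
Back-substitute:
1 = 69 − 17·4
1 = −17·211 + 52·69
1 = 52·702 − 173·211
1 = −173·1615 + 398·702
702⁻¹ ≡ 398 (mod 1615), so k ≡ 398·475 ≡ 95 (mod 1615).
x = 695 + 702·95 = 67385.

67385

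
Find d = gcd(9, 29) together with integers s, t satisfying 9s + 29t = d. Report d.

1

Euclidean algorithm:
29 = 3*9 + 2
9 = 4*2 + 1
2 = 2*1 + 0
gcd(9, 29) = 1.
Working backward:
1 = 9 − 4·2
1 = −4·29 + 13·9
So 1 = (-4)·29 + (13)·9.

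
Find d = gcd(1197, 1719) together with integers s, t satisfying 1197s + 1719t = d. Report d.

Repeated division:
1719 = 1*1197 + 522
1197 = 2*522 + 153
522 = 3*153 + 63
153 = 2*63 + 27
63 = 2*27 + 9
27 = 3*9 + 0
gcd(1197, 1719) = 9.
Express as a combination:
9 = 63 − 2·27
9 = −2·153 + 5·63
9 = 5·522 − 17·153
9 = −17·1197 + 39·522
9 = 39·1719 − 56·1197
So 9 = (39)·1719 + (-56)·1197.

9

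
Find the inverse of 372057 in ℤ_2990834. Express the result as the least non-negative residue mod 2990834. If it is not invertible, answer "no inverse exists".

no inverse exists

Euclidean algorithm on 2990834, 372057:
2990834 = 8×372057 + 14378
372057 = 25×14378 + 12607
14378 = 1×12607 + 1771
12607 = 7×1771 + 210
1771 = 8×210 + 91
210 = 2×91 + 28
91 = 3×28 + 7
28 = 4×7 + 0
Since gcd = 7 > 1, 372057 is not a unit mod 2990834.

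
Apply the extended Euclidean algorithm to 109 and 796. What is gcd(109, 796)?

1

Repeated division:
796 = 7*109 + 33
109 = 3*33 + 10
33 = 3*10 + 3
10 = 3*3 + 1
3 = 3*1 + 0
gcd(109, 796) = 1.
Express as a combination:
1 = 10 − 3·3
1 = −3·33 + 10·10
1 = 10·109 − 33·33
1 = −33·796 + 241·109
So 1 = (-33)·796 + (241)·109.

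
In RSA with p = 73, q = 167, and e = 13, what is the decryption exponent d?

4597

φ(n) = (p−1)(q−1) = 72·166 = 11952.
Need d with 13·d ≡ 1 (mod 11952). Apply the extended Euclidean algorithm:
11952 = 919×13 + 5
13 = 2×5 + 3
5 = 1×3 + 2
3 = 1×2 + 1
2 = 2×1 + 0
Back-substitute:
1 = 3 − 2
1 = −5 + 2·3
1 = 2·13 − 5·5
1 = −5·11952 + 4597·13
So 13·4597 ≡ 1 (mod 11952), hence d = 4597.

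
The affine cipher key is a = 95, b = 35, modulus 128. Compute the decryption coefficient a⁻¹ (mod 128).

Run Euclid on (128, 95):
128 = 1×95 + 33
95 = 2×33 + 29
33 = 1×29 + 4
29 = 7×4 + 1
4 = 4×1 + 0
gcd = 1, so the inverse exists. Back-substitute:
1 = 29 − 7·4
1 = −7·33 + 8·29
1 = 8·95 − 23·33
1 = −23·128 + 31·95
So 95·31 ≡ 1 (mod 128).

31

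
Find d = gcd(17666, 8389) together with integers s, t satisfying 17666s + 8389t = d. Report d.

Repeated division:
17666 = 2·8389 + 888
8389 = 9·888 + 397
888 = 2·397 + 94
397 = 4·94 + 21
94 = 4·21 + 10
21 = 2·10 + 1
10 = 10·1 + 0
gcd(17666, 8389) = 1.
Working backward:
1 = 21 − 2·10
1 = −2·94 + 9·21
1 = 9·397 − 38·94
1 = −38·888 + 85·397
1 = 85·8389 − 803·888
1 = −803·17666 + 1691·8389
So 1 = (-803)·17666 + (1691)·8389.

1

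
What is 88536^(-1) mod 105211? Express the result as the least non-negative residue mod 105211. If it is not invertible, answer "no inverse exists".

72818

Apply the Euclidean algorithm to 105211 and 88536:
105211 = 1·88536 + 16675
88536 = 5·16675 + 5161
16675 = 3·5161 + 1192
5161 = 4·1192 + 393
1192 = 3·393 + 13
393 = 30·13 + 3
13 = 4·3 + 1
3 = 3·1 + 0
gcd = 1, so the inverse exists. Back-substitute:
1 = 13 − 4·3
1 = −4·393 + 121·13
1 = 121·1192 − 367·393
1 = −367·5161 + 1589·1192
1 = 1589·16675 − 5134·5161
1 = −5134·88536 + 27259·16675
1 = 27259·105211 − 32393·88536
So 88536·(-32393) ≡ 1 (mod 105211), and -32393 ≡ 72818 (mod 105211).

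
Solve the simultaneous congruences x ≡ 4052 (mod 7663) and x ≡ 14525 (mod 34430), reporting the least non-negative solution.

159632005

Write x = 4052 + 7663·k. Then 7663·k ≡ 14525 − 4052 ≡ 10473 (mod 34430).
Need 7663⁻¹ mod 34430. Extended Euclid on (34430, 7663):
34430 = 4*7663 + 3778
7663 = 2*3778 + 107
3778 = 35*107 + 33
107 = 3*33 + 8
33 = 4*8 + 1
8 = 8*1 + 0
Back-substitute:
1 = 33 − 4·8
1 = −4·107 + 13·33
1 = 13·3778 − 459·107
1 = −459·7663 + 931·3778
1 = 931·34430 − 4183·7663
7663⁻¹ ≡ 30247 (mod 34430), so k ≡ 30247·10473 ≡ 20831 (mod 34430).
x = 4052 + 7663·20831 = 159632005.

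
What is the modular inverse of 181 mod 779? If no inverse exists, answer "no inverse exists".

Run Euclid on (779, 181):
779 = 4·181 + 55
181 = 3·55 + 16
55 = 3·16 + 7
16 = 2·7 + 2
7 = 3·2 + 1
2 = 2·1 + 0
gcd = 1, so the inverse exists. Back-substitute:
1 = 7 − 3·2
1 = −3·16 + 7·7
1 = 7·55 − 24·16
1 = −24·181 + 79·55
1 = 79·779 − 340·181
So 181·(-340) ≡ 1 (mod 779), and -340 ≡ 439 (mod 779).

439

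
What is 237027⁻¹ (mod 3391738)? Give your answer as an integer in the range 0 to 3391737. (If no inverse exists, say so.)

no inverse exists

Compute gcd(237027, 3391738):
3391738 = 14×237027 + 73360
237027 = 3×73360 + 16947
73360 = 4×16947 + 5572
16947 = 3×5572 + 231
5572 = 24×231 + 28
231 = 8×28 + 7
28 = 4×7 + 0
gcd(237027, 3391738) = 7 ≠ 1, so 237027 has no multiplicative inverse modulo 3391738.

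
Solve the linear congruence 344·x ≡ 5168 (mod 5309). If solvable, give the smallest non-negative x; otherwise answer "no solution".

First find gcd(344, 5309):
5309 = 15×344 + 149
344 = 2×149 + 46
149 = 3×46 + 11
46 = 4×11 + 2
11 = 5×2 + 1
2 = 2×1 + 0
gcd = 1, so a unique solution mod 5309 exists.
Back-substitute for the Bézout coefficients:
1 = 11 − 5·2
1 = −5·46 + 21·11
1 = 21·149 − 68·46
1 = −68·344 + 157·149
1 = 157·5309 − 2423·344
So 344·(-2423) ≡ 1 (mod 5309), giving 344⁻¹ ≡ 2886.
x ≡ 344⁻¹·5168 ≡ 2886·5168 ≡ 1867 (mod 5309).

1867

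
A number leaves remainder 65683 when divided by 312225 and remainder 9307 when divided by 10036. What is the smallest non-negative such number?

88737583

Write x = 65683 + 312225·k. Then 312225·k ≡ 9307 − 65683 ≡ 3840 (mod 10036).
Need 312225⁻¹ mod 10036. Extended Euclid on (10036, 1109):
10036 = 9*1109 + 55
1109 = 20*55 + 9
55 = 6*9 + 1
9 = 9*1 + 0
Back-substitute:
1 = 55 − 6·9
1 = −6·1109 + 121·55
1 = 121·10036 − 1095·1109
312225⁻¹ ≡ 8941 (mod 10036), so k ≡ 8941·3840 ≡ 284 (mod 10036).
x = 65683 + 312225·284 = 88737583.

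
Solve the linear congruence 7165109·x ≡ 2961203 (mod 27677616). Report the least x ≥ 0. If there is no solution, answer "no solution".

First find gcd(7165109, 27677616):
27677616 = 3×7165109 + 6182289
7165109 = 1×6182289 + 982820
6182289 = 6×982820 + 285369
982820 = 3×285369 + 126713
285369 = 2×126713 + 31943
126713 = 3×31943 + 30884
31943 = 1×30884 + 1059
30884 = 29×1059 + 173
1059 = 6×173 + 21
173 = 8×21 + 5
21 = 4×5 + 1
5 = 5×1 + 0
gcd = 1, so a unique solution mod 27677616 exists.
Back-substitute for the Bézout coefficients:
1 = 21 − 4·5
1 = −4·173 + 33·21
1 = 33·1059 − 202·173
1 = −202·30884 + 5891·1059
1 = 5891·31943 − 6093·30884
1 = −6093·126713 + 24170·31943
1 = 24170·285369 − 54433·126713
1 = −54433·982820 + 187469·285369
1 = 187469·6182289 − 1179247·982820
1 = −1179247·7165109 + 1366716·6182289
1 = 1366716·27677616 − 5279395·7165109
So 7165109·(-5279395) ≡ 1 (mod 27677616), giving 7165109⁻¹ ≡ 22398221.
x ≡ 7165109⁻¹·2961203 ≡ 22398221·2961203 ≡ 8954023 (mod 27677616).

8954023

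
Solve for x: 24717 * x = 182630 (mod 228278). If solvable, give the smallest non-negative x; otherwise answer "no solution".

First find gcd(24717, 228278):
228278 = 9*24717 + 5825
24717 = 4*5825 + 1417
5825 = 4*1417 + 157
1417 = 9*157 + 4
157 = 39*4 + 1
4 = 4*1 + 0
gcd = 1, so a unique solution mod 228278 exists.
Back-substitute for the Bézout coefficients:
1 = 157 − 39·4
1 = −39·1417 + 352·157
1 = 352·5825 − 1447·1417
1 = −1447·24717 + 6140·5825
1 = 6140·228278 − 56707·24717
So 24717·(-56707) ≡ 1 (mod 228278), giving 24717⁻¹ ≡ 171571.
x ≡ 24717⁻¹·182630 ≡ 171571·182630 ≡ 116894 (mod 228278).

116894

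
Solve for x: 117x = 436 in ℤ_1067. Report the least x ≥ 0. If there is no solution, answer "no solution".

First find gcd(117, 1067):
1067 = 9·117 + 14
117 = 8·14 + 5
14 = 2·5 + 4
5 = 1·4 + 1
4 = 4·1 + 0
gcd = 1, so a unique solution mod 1067 exists.
Back-substitute for the Bézout coefficients:
1 = 5 − 4
1 = −14 + 3·5
1 = 3·117 − 25·14
1 = −25·1067 + 228·117
So 117·(228) ≡ 1 (mod 1067), giving 117⁻¹ ≡ 228.
x ≡ 117⁻¹·436 ≡ 228·436 ≡ 177 (mod 1067).

177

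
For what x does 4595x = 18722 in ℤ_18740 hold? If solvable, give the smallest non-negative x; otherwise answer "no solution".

gcd(4595, 18740):
18740 = 4×4595 + 360
4595 = 12×360 + 275
360 = 1×275 + 85
275 = 3×85 + 20
85 = 4×20 + 5
20 = 4×5 + 0
gcd = 5, but 5 ∤ 18722, so the congruence has no solution.

no solution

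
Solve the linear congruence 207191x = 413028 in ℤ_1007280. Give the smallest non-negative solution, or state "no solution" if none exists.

117468

First find gcd(207191, 1007280):
1007280 = 4·207191 + 178516
207191 = 1·178516 + 28675
178516 = 6·28675 + 6466
28675 = 4·6466 + 2811
6466 = 2·2811 + 844
2811 = 3·844 + 279
844 = 3·279 + 7
279 = 39·7 + 6
7 = 1·6 + 1
6 = 6·1 + 0
gcd = 1, so a unique solution mod 1007280 exists.
Back-substitute for the Bézout coefficients:
1 = 7 − 6
1 = −279 + 40·7
1 = 40·844 − 121·279
1 = −121·2811 + 403·844
1 = 403·6466 − 927·2811
1 = −927·28675 + 4111·6466
1 = 4111·178516 − 25593·28675
1 = −25593·207191 + 29704·178516
1 = 29704·1007280 − 144409·207191
So 207191·(-144409) ≡ 1 (mod 1007280), giving 207191⁻¹ ≡ 862871.
x ≡ 207191⁻¹·413028 ≡ 862871·413028 ≡ 117468 (mod 1007280).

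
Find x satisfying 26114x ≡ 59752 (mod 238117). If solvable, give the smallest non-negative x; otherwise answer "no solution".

First find gcd(26114, 238117):
238117 = 9·26114 + 3091
26114 = 8·3091 + 1386
3091 = 2·1386 + 319
1386 = 4·319 + 110
319 = 2·110 + 99
110 = 1·99 + 11
99 = 9·11 + 0
gcd = 11 and 11 | 59752, so solutions exist. Divide through by 11: 2374x ≡ 5432 (mod 21647).
Now find 2374⁻¹ mod 21647:
21647 = 9×2374 + 281
2374 = 8×281 + 126
281 = 2×126 + 29
126 = 4×29 + 10
29 = 2×10 + 9
10 = 1×9 + 1
9 = 9×1 + 0
Back-substitute:
1 = 10 − 9
1 = −29 + 3·10
1 = 3·126 − 13·29
1 = −13·281 + 29·126
1 = 29·2374 − 245·281
1 = −245·21647 + 2234·2374
So 2374⁻¹ ≡ 2234 (mod 21647).
Then x ≡ 2234·5432 ≡ 12768 (mod 21647); the smallest non-negative solution is x = 12768.

12768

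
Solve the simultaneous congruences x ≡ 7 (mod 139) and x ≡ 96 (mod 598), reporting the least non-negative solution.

Write x = 7 + 139·k. Then 139·k ≡ 96 − 7 ≡ 89 (mod 598).
Need 139⁻¹ mod 598. Extended Euclid on (598, 139):
598 = 4*139 + 42
139 = 3*42 + 13
42 = 3*13 + 3
13 = 4*3 + 1
3 = 3*1 + 0
Back-substitute:
1 = 13 − 4·3
1 = −4·42 + 13·13
1 = 13·139 − 43·42
1 = −43·598 + 185·139
139⁻¹ ≡ 185 (mod 598), so k ≡ 185·89 ≡ 319 (mod 598).
x = 7 + 139·319 = 44348.

44348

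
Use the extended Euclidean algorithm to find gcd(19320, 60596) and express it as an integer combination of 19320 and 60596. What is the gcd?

Euclidean algorithm:
60596 = 3*19320 + 2636
19320 = 7*2636 + 868
2636 = 3*868 + 32
868 = 27*32 + 4
32 = 8*4 + 0
gcd(19320, 60596) = 4.
Back-substituting:
4 = 868 − 27·32
4 = −27·2636 + 82·868
4 = 82·19320 − 601·2636
4 = −601·60596 + 1885·19320
So 4 = (-601)·60596 + (1885)·19320.

4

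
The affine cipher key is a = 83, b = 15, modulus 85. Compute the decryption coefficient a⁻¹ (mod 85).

Apply the Euclidean algorithm to 85 and 83:
85 = 1*83 + 2
83 = 41*2 + 1
2 = 2*1 + 0
Since gcd(83, 85) = 1, back-substitute to write 1 as a combination:
1 = 83 − 41·2
1 = −41·85 + 42·83
So 83·42 ≡ 1 (mod 85).

42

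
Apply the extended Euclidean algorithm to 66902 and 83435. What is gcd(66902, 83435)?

Apply Euclid's algorithm to 83435 and 66902:
83435 = 1×66902 + 16533
66902 = 4×16533 + 770
16533 = 21×770 + 363
770 = 2×363 + 44
363 = 8×44 + 11
44 = 4×11 + 0
gcd(66902, 83435) = 11.
Working backward:
11 = 363 − 8·44
11 = −8·770 + 17·363
11 = 17·16533 − 365·770
11 = −365·66902 + 1477·16533
11 = 1477·83435 − 1842·66902
So 11 = (1477)·83435 + (-1842)·66902.

11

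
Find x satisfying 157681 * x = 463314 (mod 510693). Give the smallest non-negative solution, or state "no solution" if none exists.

First find gcd(157681, 510693):
510693 = 3*157681 + 37650
157681 = 4*37650 + 7081
37650 = 5*7081 + 2245
7081 = 3*2245 + 346
2245 = 6*346 + 169
346 = 2*169 + 8
169 = 21*8 + 1
8 = 8*1 + 0
gcd = 1, so a unique solution mod 510693 exists.
Back-substitute for the Bézout coefficients:
1 = 169 − 21·8
1 = −21·346 + 43·169
1 = 43·2245 − 279·346
1 = −279·7081 + 880·2245
1 = 880·37650 − 4679·7081
1 = −4679·157681 + 19596·37650
1 = 19596·510693 − 63467·157681
So 157681·(-63467) ≡ 1 (mod 510693), giving 157681⁻¹ ≡ 447226.
x ≡ 157681⁻¹·463314 ≡ 447226·463314 ≡ 42609 (mod 510693).

42609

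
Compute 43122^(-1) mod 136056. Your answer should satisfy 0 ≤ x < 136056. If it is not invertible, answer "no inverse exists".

no inverse exists

Euclidean algorithm on 136056, 43122:
136056 = 3×43122 + 6690
43122 = 6×6690 + 2982
6690 = 2×2982 + 726
2982 = 4×726 + 78
726 = 9×78 + 24
78 = 3×24 + 6
24 = 4×6 + 0
gcd(43122, 136056) = 6 ≠ 1, so 43122 has no multiplicative inverse modulo 136056.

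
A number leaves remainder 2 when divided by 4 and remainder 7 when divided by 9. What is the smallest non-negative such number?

34

Write x = 2 + 4·k. Then 4·k ≡ 7 − 2 ≡ 5 (mod 9).
Need 4⁻¹ mod 9. Extended Euclid on (9, 4):
9 = 2·4 + 1
4 = 4·1 + 0
Back-substitute:
1 = 9 − 2·4
4⁻¹ ≡ 7 (mod 9), so k ≡ 7·5 ≡ 8 (mod 9).
x = 2 + 4·8 = 34.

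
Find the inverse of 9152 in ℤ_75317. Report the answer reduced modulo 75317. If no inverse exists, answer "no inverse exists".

no inverse exists

Euclidean algorithm on 75317, 9152:
75317 = 8*9152 + 2101
9152 = 4*2101 + 748
2101 = 2*748 + 605
748 = 1*605 + 143
605 = 4*143 + 33
143 = 4*33 + 11
33 = 3*11 + 0
Since gcd = 11 > 1, 9152 is not a unit mod 75317.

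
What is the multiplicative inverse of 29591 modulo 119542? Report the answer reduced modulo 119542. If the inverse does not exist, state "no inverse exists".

26283

Run Euclid on (119542, 29591):
119542 = 4·29591 + 1178
29591 = 25·1178 + 141
1178 = 8·141 + 50
141 = 2·50 + 41
50 = 1·41 + 9
41 = 4·9 + 5
9 = 1·5 + 4
5 = 1·4 + 1
4 = 4·1 + 0
Since gcd(29591, 119542) = 1, back-substitute to write 1 as a combination:
1 = 5 − 4
1 = −9 + 2·5
1 = 2·41 − 9·9
1 = −9·50 + 11·41
1 = 11·141 − 31·50
1 = −31·1178 + 259·141
1 = 259·29591 − 6506·1178
1 = −6506·119542 + 26283·29591
So 29591·26283 ≡ 1 (mod 119542).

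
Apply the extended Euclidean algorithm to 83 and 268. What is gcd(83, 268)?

Repeated division:
268 = 3·83 + 19
83 = 4·19 + 7
19 = 2·7 + 5
7 = 1·5 + 2
5 = 2·2 + 1
2 = 2·1 + 0
gcd(83, 268) = 1.
Back-substituting:
1 = 5 − 2·2
1 = −2·7 + 3·5
1 = 3·19 − 8·7
1 = −8·83 + 35·19
1 = 35·268 − 113·83
So 1 = (35)·268 + (-113)·83.

1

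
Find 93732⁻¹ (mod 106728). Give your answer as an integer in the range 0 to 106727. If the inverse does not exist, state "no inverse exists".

Euclidean algorithm on 106728, 93732:
106728 = 1·93732 + 12996
93732 = 7·12996 + 2760
12996 = 4·2760 + 1956
2760 = 1·1956 + 804
1956 = 2·804 + 348
804 = 2·348 + 108
348 = 3·108 + 24
108 = 4·24 + 12
24 = 2·12 + 0
Since gcd = 12 > 1, 93732 is not a unit mod 106728.

no inverse exists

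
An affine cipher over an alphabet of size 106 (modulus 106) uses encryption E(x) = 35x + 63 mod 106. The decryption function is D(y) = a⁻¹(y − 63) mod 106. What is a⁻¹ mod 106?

103

gcd(106, 35) by repeated division:
106 = 3×35 + 1
35 = 35×1 + 0
The gcd is 1. Working backward:
1 = 106 − 3·35
Thus 35·(-3) ≡ 1 (mod 106); reducing, -3 mod 106 = 103.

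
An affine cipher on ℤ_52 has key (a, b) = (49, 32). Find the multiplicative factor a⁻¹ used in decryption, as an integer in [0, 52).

Apply the Euclidean algorithm to 52 and 49:
52 = 1·49 + 3
49 = 16·3 + 1
3 = 3·1 + 0
gcd = 1, so the inverse exists. Back-substitute:
1 = 49 − 16·3
1 = −16·52 + 17·49
So 49·17 ≡ 1 (mod 52).

17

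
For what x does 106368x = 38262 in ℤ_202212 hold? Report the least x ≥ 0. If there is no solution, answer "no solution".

gcd(106368, 202212):
202212 = 1·106368 + 95844
106368 = 1·95844 + 10524
95844 = 9·10524 + 1128
10524 = 9·1128 + 372
1128 = 3·372 + 12
372 = 31·12 + 0
gcd = 12, but 12 ∤ 38262, so the congruence has no solution.

no solution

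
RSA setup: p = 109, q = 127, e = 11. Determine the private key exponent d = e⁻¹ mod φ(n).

12371

φ(n) = (p−1)(q−1) = 108·126 = 13608.
Need d with 11·d ≡ 1 (mod 13608). Apply the extended Euclidean algorithm:
13608 = 1237*11 + 1
11 = 11*1 + 0
Back-substitute:
1 = 13608 − 1237·11
So 11·(-1237) ≡ 1 (mod 13608), hence d ≡ -1237 ≡ 12371 (mod 13608).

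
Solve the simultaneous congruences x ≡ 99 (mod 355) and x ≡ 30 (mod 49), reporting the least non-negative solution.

Write x = 99 + 355·k. Then 355·k ≡ 30 − 99 ≡ 29 (mod 49).
Need 355⁻¹ mod 49. Extended Euclid on (49, 12):
49 = 4·12 + 1
12 = 12·1 + 0
Back-substitute:
1 = 49 − 4·12
355⁻¹ ≡ 45 (mod 49), so k ≡ 45·29 ≡ 31 (mod 49).
x = 99 + 355·31 = 11104.

11104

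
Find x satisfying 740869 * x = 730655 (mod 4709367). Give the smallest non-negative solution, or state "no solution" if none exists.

First find gcd(740869, 4709367):
4709367 = 6×740869 + 264153
740869 = 2×264153 + 212563
264153 = 1×212563 + 51590
212563 = 4×51590 + 6203
51590 = 8×6203 + 1966
6203 = 3×1966 + 305
1966 = 6×305 + 136
305 = 2×136 + 33
136 = 4×33 + 4
33 = 8×4 + 1
4 = 4×1 + 0
gcd = 1, so a unique solution mod 4709367 exists.
Back-substitute for the Bézout coefficients:
1 = 33 − 8·4
1 = −8·136 + 33·33
1 = 33·305 − 74·136
1 = −74·1966 + 477·305
1 = 477·6203 − 1505·1966
1 = −1505·51590 + 12517·6203
1 = 12517·212563 − 51573·51590
1 = −51573·264153 + 64090·212563
1 = 64090·740869 − 179753·264153
1 = −179753·4709367 + 1142608·740869
So 740869·(1142608) ≡ 1 (mod 4709367), giving 740869⁻¹ ≡ 1142608.
x ≡ 740869⁻¹·730655 ≡ 1142608·730655 ≡ 3922682 (mod 4709367).

3922682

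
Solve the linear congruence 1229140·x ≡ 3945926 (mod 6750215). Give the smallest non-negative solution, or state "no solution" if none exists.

no solution

gcd(1229140, 6750215):
6750215 = 5*1229140 + 604515
1229140 = 2*604515 + 20110
604515 = 30*20110 + 1215
20110 = 16*1215 + 670
1215 = 1*670 + 545
670 = 1*545 + 125
545 = 4*125 + 45
125 = 2*45 + 35
45 = 1*35 + 10
35 = 3*10 + 5
10 = 2*5 + 0
gcd = 5, but 5 ∤ 3945926, so the congruence has no solution.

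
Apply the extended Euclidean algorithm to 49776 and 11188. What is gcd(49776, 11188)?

Euclidean algorithm:
49776 = 4×11188 + 5024
11188 = 2×5024 + 1140
5024 = 4×1140 + 464
1140 = 2×464 + 212
464 = 2×212 + 40
212 = 5×40 + 12
40 = 3×12 + 4
12 = 3×4 + 0
gcd(49776, 11188) = 4.
Back-substituting:
4 = 40 − 3·12
4 = −3·212 + 16·40
4 = 16·464 − 35·212
4 = −35·1140 + 86·464
4 = 86·5024 − 379·1140
4 = −379·11188 + 844·5024
4 = 844·49776 − 3755·11188
So 4 = (844)·49776 + (-3755)·11188.

4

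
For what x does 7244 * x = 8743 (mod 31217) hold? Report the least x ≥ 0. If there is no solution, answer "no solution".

1057

First find gcd(7244, 31217):
31217 = 4·7244 + 2241
7244 = 3·2241 + 521
2241 = 4·521 + 157
521 = 3·157 + 50
157 = 3·50 + 7
50 = 7·7 + 1
7 = 7·1 + 0
gcd = 1, so a unique solution mod 31217 exists.
Back-substitute for the Bézout coefficients:
1 = 50 − 7·7
1 = −7·157 + 22·50
1 = 22·521 − 73·157
1 = −73·2241 + 314·521
1 = 314·7244 − 1015·2241
1 = −1015·31217 + 4374·7244
So 7244·(4374) ≡ 1 (mod 31217), giving 7244⁻¹ ≡ 4374.
x ≡ 7244⁻¹·8743 ≡ 4374·8743 ≡ 1057 (mod 31217).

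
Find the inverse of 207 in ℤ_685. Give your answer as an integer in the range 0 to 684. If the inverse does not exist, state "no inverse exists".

503

Extended Euclidean algorithm:
685 = 3*207 + 64
207 = 3*64 + 15
64 = 4*15 + 4
15 = 3*4 + 3
4 = 1*3 + 1
3 = 3*1 + 0
Since gcd(207, 685) = 1, back-substitute to write 1 as a combination:
1 = 4 − 3
1 = −15 + 4·4
1 = 4·64 − 17·15
1 = −17·207 + 55·64
1 = 55·685 − 182·207
Thus 207·(-182) ≡ 1 (mod 685); reducing, -182 mod 685 = 503.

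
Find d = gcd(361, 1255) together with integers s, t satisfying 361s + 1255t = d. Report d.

1

Euclidean algorithm:
1255 = 3×361 + 172
361 = 2×172 + 17
172 = 10×17 + 2
17 = 8×2 + 1
2 = 2×1 + 0
gcd(361, 1255) = 1.
Back-substituting:
1 = 17 − 8·2
1 = −8·172 + 81·17
1 = 81·361 − 170·172
1 = −170·1255 + 591·361
So 1 = (-170)·1255 + (591)·361.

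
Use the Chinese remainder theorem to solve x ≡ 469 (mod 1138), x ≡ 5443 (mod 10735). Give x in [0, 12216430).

3440643

Write x = 469 + 1138·k. Then 1138·k ≡ 5443 − 469 ≡ 4974 (mod 10735).
Need 1138⁻¹ mod 10735. Extended Euclid on (10735, 1138):
10735 = 9×1138 + 493
1138 = 2×493 + 152
493 = 3×152 + 37
152 = 4×37 + 4
37 = 9×4 + 1
4 = 4×1 + 0
Back-substitute:
1 = 37 − 9·4
1 = −9·152 + 37·37
1 = 37·493 − 120·152
1 = −120·1138 + 277·493
1 = 277·10735 − 2613·1138
1138⁻¹ ≡ 8122 (mod 10735), so k ≡ 8122·4974 ≡ 3023 (mod 10735).
x = 469 + 1138·3023 = 3440643.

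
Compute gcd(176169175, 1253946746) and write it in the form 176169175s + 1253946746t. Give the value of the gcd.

Apply Euclid's algorithm to 1253946746 and 176169175:
1253946746 = 7*176169175 + 20762521
176169175 = 8*20762521 + 10069007
20762521 = 2*10069007 + 624507
10069007 = 16*624507 + 76895
624507 = 8*76895 + 9347
76895 = 8*9347 + 2119
9347 = 4*2119 + 871
2119 = 2*871 + 377
871 = 2*377 + 117
377 = 3*117 + 26
117 = 4*26 + 13
26 = 2*13 + 0
gcd(176169175, 1253946746) = 13.
Working backward:
13 = 117 − 4·26
13 = −4·377 + 13·117
13 = 13·871 − 30·377
13 = −30·2119 + 73·871
13 = 73·9347 − 322·2119
13 = −322·76895 + 2649·9347
13 = 2649·624507 − 21514·76895
13 = −21514·10069007 + 346873·624507
13 = 346873·20762521 − 715260·10069007
13 = −715260·176169175 + 6068953·20762521
13 = 6068953·1253946746 − 43197931·176169175
So 13 = (6068953)·1253946746 + (-43197931)·176169175.

13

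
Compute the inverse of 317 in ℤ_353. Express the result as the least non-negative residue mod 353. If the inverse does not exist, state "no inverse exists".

Run Euclid on (353, 317):
353 = 1*317 + 36
317 = 8*36 + 29
36 = 1*29 + 7
29 = 4*7 + 1
7 = 7*1 + 0
gcd = 1, so the inverse exists. Back-substitute:
1 = 29 − 4·7
1 = −4·36 + 5·29
1 = 5·317 − 44·36
1 = −44·353 + 49·317
So 317·49 ≡ 1 (mod 353).

49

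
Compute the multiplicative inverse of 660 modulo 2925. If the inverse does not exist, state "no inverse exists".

no inverse exists

Euclidean algorithm on 2925, 660:
2925 = 4·660 + 285
660 = 2·285 + 90
285 = 3·90 + 15
90 = 6·15 + 0
gcd(660, 2925) = 15 ≠ 1, so 660 has no multiplicative inverse modulo 2925.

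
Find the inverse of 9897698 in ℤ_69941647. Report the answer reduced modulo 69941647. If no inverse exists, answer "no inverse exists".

Extended Euclidean algorithm:
69941647 = 7·9897698 + 657761
9897698 = 15·657761 + 31283
657761 = 21·31283 + 818
31283 = 38·818 + 199
818 = 4·199 + 22
199 = 9·22 + 1
22 = 22·1 + 0
gcd = 1, so the inverse exists. Back-substitute:
1 = 199 − 9·22
1 = −9·818 + 37·199
1 = 37·31283 − 1415·818
1 = −1415·657761 + 29752·31283
1 = 29752·9897698 − 447695·657761
1 = −447695·69941647 + 3163617·9897698
So 9897698·3163617 ≡ 1 (mod 69941647).

3163617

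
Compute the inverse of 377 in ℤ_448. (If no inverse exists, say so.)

Extended Euclidean algorithm:
448 = 1*377 + 71
377 = 5*71 + 22
71 = 3*22 + 5
22 = 4*5 + 2
5 = 2*2 + 1
2 = 2*1 + 0
gcd = 1, so the inverse exists. Back-substitute:
1 = 5 − 2·2
1 = −2·22 + 9·5
1 = 9·71 − 29·22
1 = −29·377 + 154·71
1 = 154·448 − 183·377
Hence 377⁻¹ ≡ -183 ≡ 265 (mod 448).

265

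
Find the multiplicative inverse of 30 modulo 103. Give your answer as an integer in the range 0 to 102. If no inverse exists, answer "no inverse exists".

79

Apply the Euclidean algorithm to 103 and 30:
103 = 3*30 + 13
30 = 2*13 + 4
13 = 3*4 + 1
4 = 4*1 + 0
Since gcd(30, 103) = 1, back-substitute to write 1 as a combination:
1 = 13 − 3·4
1 = −3·30 + 7·13
1 = 7·103 − 24·30
Thus 30·(-24) ≡ 1 (mod 103); reducing, -24 mod 103 = 79.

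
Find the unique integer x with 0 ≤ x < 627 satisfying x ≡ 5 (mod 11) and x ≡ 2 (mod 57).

Write x = 5 + 11·k. Then 11·k ≡ 2 − 5 ≡ 54 (mod 57).
Need 11⁻¹ mod 57. Extended Euclid on (57, 11):
57 = 5×11 + 2
11 = 5×2 + 1
2 = 2×1 + 0
Back-substitute:
1 = 11 − 5·2
1 = −5·57 + 26·11
11⁻¹ ≡ 26 (mod 57), so k ≡ 26·54 ≡ 36 (mod 57).
x = 5 + 11·36 = 401.

401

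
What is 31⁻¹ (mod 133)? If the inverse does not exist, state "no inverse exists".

103

Extended Euclidean algorithm:
133 = 4·31 + 9
31 = 3·9 + 4
9 = 2·4 + 1
4 = 4·1 + 0
Since gcd(31, 133) = 1, back-substitute to write 1 as a combination:
1 = 9 − 2·4
1 = −2·31 + 7·9
1 = 7·133 − 30·31
So 31·(-30) ≡ 1 (mod 133), and -30 ≡ 103 (mod 133).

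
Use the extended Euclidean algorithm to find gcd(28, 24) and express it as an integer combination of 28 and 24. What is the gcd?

4

Apply Euclid's algorithm to 28 and 24:
28 = 1×24 + 4
24 = 6×4 + 0
gcd(28, 24) = 4.
Back-substituting:
4 = 28 − 24
So 4 = (1)·28 + (-1)·24.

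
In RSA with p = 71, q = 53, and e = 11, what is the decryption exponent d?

331

φ(n) = (p−1)(q−1) = 70·52 = 3640.
Need d with 11·d ≡ 1 (mod 3640). Apply the extended Euclidean algorithm:
3640 = 330·11 + 10
11 = 1·10 + 1
10 = 10·1 + 0
Back-substitute:
1 = 11 − 10
1 = −3640 + 331·11
So 11·331 ≡ 1 (mod 3640), hence d = 331.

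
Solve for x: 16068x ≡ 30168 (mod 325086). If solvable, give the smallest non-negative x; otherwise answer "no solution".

24442

First find gcd(16068, 325086):
325086 = 20*16068 + 3726
16068 = 4*3726 + 1164
3726 = 3*1164 + 234
1164 = 4*234 + 228
234 = 1*228 + 6
228 = 38*6 + 0
gcd = 6 and 6 | 30168, so solutions exist. Divide through by 6: 2678x ≡ 5028 (mod 54181).
Now find 2678⁻¹ mod 54181:
54181 = 20*2678 + 621
2678 = 4*621 + 194
621 = 3*194 + 39
194 = 4*39 + 38
39 = 1*38 + 1
38 = 38*1 + 0
Back-substitute:
1 = 39 − 38
1 = −194 + 5·39
1 = 5·621 − 16·194
1 = −16·2678 + 69·621
1 = 69·54181 − 1396·2678
So 2678·(-1396) ≡ 1 (mod 54181), i.e. 2678⁻¹ ≡ 52785.
Then x ≡ 52785·5028 ≡ 24442 (mod 54181); the smallest non-negative solution is x = 24442.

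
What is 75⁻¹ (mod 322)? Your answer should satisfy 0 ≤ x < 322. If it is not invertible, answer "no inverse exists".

Apply the Euclidean algorithm to 322 and 75:
322 = 4×75 + 22
75 = 3×22 + 9
22 = 2×9 + 4
9 = 2×4 + 1
4 = 4×1 + 0
The gcd is 1. Working backward:
1 = 9 − 2·4
1 = −2·22 + 5·9
1 = 5·75 − 17·22
1 = −17·322 + 73·75
So 75·73 ≡ 1 (mod 322).

73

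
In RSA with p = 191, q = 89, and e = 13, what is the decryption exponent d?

7717

φ(n) = (p−1)(q−1) = 190·88 = 16720.
Need d with 13·d ≡ 1 (mod 16720). Apply the extended Euclidean algorithm:
16720 = 1286×13 + 2
13 = 6×2 + 1
2 = 2×1 + 0
Back-substitute:
1 = 13 − 6·2
1 = −6·16720 + 7717·13
So 13·7717 ≡ 1 (mod 16720), hence d = 7717.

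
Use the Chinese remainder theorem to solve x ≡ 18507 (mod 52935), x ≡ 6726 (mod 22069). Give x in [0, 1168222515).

20398482

Write x = 18507 + 52935·k. Then 52935·k ≡ 6726 − 18507 ≡ 10288 (mod 22069).
Need 52935⁻¹ mod 22069. Extended Euclid on (22069, 8797):
22069 = 2*8797 + 4475
8797 = 1*4475 + 4322
4475 = 1*4322 + 153
4322 = 28*153 + 38
153 = 4*38 + 1
38 = 38*1 + 0
Back-substitute:
1 = 153 − 4·38
1 = −4·4322 + 113·153
1 = 113·4475 − 117·4322
1 = −117·8797 + 230·4475
1 = 230·22069 − 577·8797
52935⁻¹ ≡ 21492 (mod 22069), so k ≡ 21492·10288 ≡ 385 (mod 22069).
x = 18507 + 52935·385 = 20398482.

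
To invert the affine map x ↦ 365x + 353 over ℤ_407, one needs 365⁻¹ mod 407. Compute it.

Extended Euclidean algorithm:
407 = 1·365 + 42
365 = 8·42 + 29
42 = 1·29 + 13
29 = 2·13 + 3
13 = 4·3 + 1
3 = 3·1 + 0
The gcd is 1. Working backward:
1 = 13 − 4·3
1 = −4·29 + 9·13
1 = 9·42 − 13·29
1 = −13·365 + 113·42
1 = 113·407 − 126·365
So 365·(-126) ≡ 1 (mod 407), and -126 ≡ 281 (mod 407).

281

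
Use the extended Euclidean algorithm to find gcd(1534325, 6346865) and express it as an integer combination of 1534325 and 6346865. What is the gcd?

5

Euclidean algorithm:
6346865 = 4·1534325 + 209565
1534325 = 7·209565 + 67370
209565 = 3·67370 + 7455
67370 = 9·7455 + 275
7455 = 27·275 + 30
275 = 9·30 + 5
30 = 6·5 + 0
gcd(1534325, 6346865) = 5.
Working backward:
5 = 275 − 9·30
5 = −9·7455 + 244·275
5 = 244·67370 − 2205·7455
5 = −2205·209565 + 6859·67370
5 = 6859·1534325 − 50218·209565
5 = −50218·6346865 + 207731·1534325
So 5 = (-50218)·6346865 + (207731)·1534325.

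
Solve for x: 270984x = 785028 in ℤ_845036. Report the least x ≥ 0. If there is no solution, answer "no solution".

95192

First find gcd(270984, 845036):
845036 = 3·270984 + 32084
270984 = 8·32084 + 14312
32084 = 2·14312 + 3460
14312 = 4·3460 + 472
3460 = 7·472 + 156
472 = 3·156 + 4
156 = 39·4 + 0
gcd = 4 and 4 | 785028, so solutions exist. Divide through by 4: 67746x ≡ 196257 (mod 211259).
Now find 67746⁻¹ mod 211259:
211259 = 3*67746 + 8021
67746 = 8*8021 + 3578
8021 = 2*3578 + 865
3578 = 4*865 + 118
865 = 7*118 + 39
118 = 3*39 + 1
39 = 39*1 + 0
Back-substitute:
1 = 118 − 3·39
1 = −3·865 + 22·118
1 = 22·3578 − 91·865
1 = −91·8021 + 204·3578
1 = 204·67746 − 1723·8021
1 = −1723·211259 + 5373·67746
So 67746⁻¹ ≡ 5373 (mod 211259).
Then x ≡ 5373·196257 ≡ 95192 (mod 211259); the smallest non-negative solution is x = 95192.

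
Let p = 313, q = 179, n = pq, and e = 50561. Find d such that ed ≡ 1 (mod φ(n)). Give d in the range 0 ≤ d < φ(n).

φ(n) = (p−1)(q−1) = 312·178 = 55536.
Need d with 50561·d ≡ 1 (mod 55536). Apply the extended Euclidean algorithm:
55536 = 1·50561 + 4975
50561 = 10·4975 + 811
4975 = 6·811 + 109
811 = 7·109 + 48
109 = 2·48 + 13
48 = 3·13 + 9
13 = 1·9 + 4
9 = 2·4 + 1
4 = 4·1 + 0
Back-substitute:
1 = 9 − 2·4
1 = −2·13 + 3·9
1 = 3·48 − 11·13
1 = −11·109 + 25·48
1 = 25·811 − 186·109
1 = −186·4975 + 1141·811
1 = 1141·50561 − 11596·4975
1 = −11596·55536 + 12737·50561
So 50561·12737 ≡ 1 (mod 55536), hence d = 12737.

12737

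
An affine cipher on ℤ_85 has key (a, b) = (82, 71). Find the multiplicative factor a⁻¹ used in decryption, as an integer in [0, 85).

28

Extended Euclidean algorithm:
85 = 1·82 + 3
82 = 27·3 + 1
3 = 3·1 + 0
Since gcd(82, 85) = 1, back-substitute to write 1 as a combination:
1 = 82 − 27·3
1 = −27·85 + 28·82
So 82·28 ≡ 1 (mod 85).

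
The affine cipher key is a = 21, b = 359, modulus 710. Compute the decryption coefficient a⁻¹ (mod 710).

Extended Euclidean algorithm:
710 = 33·21 + 17
21 = 1·17 + 4
17 = 4·4 + 1
4 = 4·1 + 0
The gcd is 1. Working backward:
1 = 17 − 4·4
1 = −4·21 + 5·17
1 = 5·710 − 169·21
Hence 21⁻¹ ≡ -169 ≡ 541 (mod 710).

541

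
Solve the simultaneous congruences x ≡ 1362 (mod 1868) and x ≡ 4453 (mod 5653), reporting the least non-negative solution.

Write x = 1362 + 1868·k. Then 1868·k ≡ 4453 − 1362 ≡ 3091 (mod 5653).
Need 1868⁻¹ mod 5653. Extended Euclid on (5653, 1868):
5653 = 3×1868 + 49
1868 = 38×49 + 6
49 = 8×6 + 1
6 = 6×1 + 0
Back-substitute:
1 = 49 − 8·6
1 = −8·1868 + 305·49
1 = 305·5653 − 923·1868
1868⁻¹ ≡ 4730 (mod 5653), so k ≡ 4730·3091 ≡ 1772 (mod 5653).
x = 1362 + 1868·1772 = 3311458.

3311458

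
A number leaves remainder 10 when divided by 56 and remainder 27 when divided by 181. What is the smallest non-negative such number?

Write x = 10 + 56·k. Then 56·k ≡ 27 − 10 ≡ 17 (mod 181).
Need 56⁻¹ mod 181. Extended Euclid on (181, 56):
181 = 3×56 + 13
56 = 4×13 + 4
13 = 3×4 + 1
4 = 4×1 + 0
Back-substitute:
1 = 13 − 3·4
1 = −3·56 + 13·13
1 = 13·181 − 42·56
56⁻¹ ≡ 139 (mod 181), so k ≡ 139·17 ≡ 10 (mod 181).
x = 10 + 56·10 = 570.

570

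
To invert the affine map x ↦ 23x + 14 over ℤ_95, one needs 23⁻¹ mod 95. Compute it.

Extended Euclidean algorithm:
95 = 4*23 + 3
23 = 7*3 + 2
3 = 1*2 + 1
2 = 2*1 + 0
The gcd is 1. Working backward:
1 = 3 − 2
1 = −23 + 8·3
1 = 8·95 − 33·23
So 23·(-33) ≡ 1 (mod 95), and -33 ≡ 62 (mod 95).

62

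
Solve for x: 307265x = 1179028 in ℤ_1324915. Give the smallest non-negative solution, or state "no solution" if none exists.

gcd(307265, 1324915):
1324915 = 4*307265 + 95855
307265 = 3*95855 + 19700
95855 = 4*19700 + 17055
19700 = 1*17055 + 2645
17055 = 6*2645 + 1185
2645 = 2*1185 + 275
1185 = 4*275 + 85
275 = 3*85 + 20
85 = 4*20 + 5
20 = 4*5 + 0
gcd = 5, but 5 ∤ 1179028, so the congruence has no solution.

no solution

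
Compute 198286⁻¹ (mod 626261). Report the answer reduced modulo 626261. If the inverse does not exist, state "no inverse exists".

200863

Run Euclid on (626261, 198286):
626261 = 3*198286 + 31403
198286 = 6*31403 + 9868
31403 = 3*9868 + 1799
9868 = 5*1799 + 873
1799 = 2*873 + 53
873 = 16*53 + 25
53 = 2*25 + 3
25 = 8*3 + 1
3 = 3*1 + 0
gcd = 1, so the inverse exists. Back-substitute:
1 = 25 − 8·3
1 = −8·53 + 17·25
1 = 17·873 − 280·53
1 = −280·1799 + 577·873
1 = 577·9868 − 3165·1799
1 = −3165·31403 + 10072·9868
1 = 10072·198286 − 63597·31403
1 = −63597·626261 + 200863·198286
So 198286·200863 ≡ 1 (mod 626261).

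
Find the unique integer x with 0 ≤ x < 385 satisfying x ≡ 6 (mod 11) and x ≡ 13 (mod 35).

Write x = 6 + 11·k. Then 11·k ≡ 13 − 6 ≡ 7 (mod 35).
Need 11⁻¹ mod 35. Extended Euclid on (35, 11):
35 = 3×11 + 2
11 = 5×2 + 1
2 = 2×1 + 0
Back-substitute:
1 = 11 − 5·2
1 = −5·35 + 16·11
11⁻¹ ≡ 16 (mod 35), so k ≡ 16·7 ≡ 7 (mod 35).
x = 6 + 11·7 = 83.

83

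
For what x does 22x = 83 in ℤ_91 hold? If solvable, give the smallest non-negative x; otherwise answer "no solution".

First find gcd(22, 91):
91 = 4*22 + 3
22 = 7*3 + 1
3 = 3*1 + 0
gcd = 1, so a unique solution mod 91 exists.
Back-substitute for the Bézout coefficients:
1 = 22 − 7·3
1 = −7·91 + 29·22
So 22·(29) ≡ 1 (mod 91), giving 22⁻¹ ≡ 29.
x ≡ 22⁻¹·83 ≡ 29·83 ≡ 41 (mod 91).

41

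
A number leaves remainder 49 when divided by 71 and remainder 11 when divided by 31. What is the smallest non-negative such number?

Write x = 49 + 71·k. Then 71·k ≡ 11 − 49 ≡ 24 (mod 31).
Need 71⁻¹ mod 31. Extended Euclid on (31, 9):
31 = 3·9 + 4
9 = 2·4 + 1
4 = 4·1 + 0
Back-substitute:
1 = 9 − 2·4
1 = −2·31 + 7·9
71⁻¹ ≡ 7 (mod 31), so k ≡ 7·24 ≡ 13 (mod 31).
x = 49 + 71·13 = 972.

972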